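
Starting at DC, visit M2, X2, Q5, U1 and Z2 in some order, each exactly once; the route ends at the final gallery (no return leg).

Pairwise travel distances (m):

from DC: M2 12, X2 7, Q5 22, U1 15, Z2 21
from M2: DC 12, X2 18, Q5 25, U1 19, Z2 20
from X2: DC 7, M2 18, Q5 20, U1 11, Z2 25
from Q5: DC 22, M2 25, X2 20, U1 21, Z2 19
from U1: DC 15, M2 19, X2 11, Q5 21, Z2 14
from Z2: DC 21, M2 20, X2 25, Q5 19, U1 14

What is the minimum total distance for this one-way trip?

There are 5! = 120 possible orderings.
DC - M2 - X2 - Q5 - U1 - Z2: 12+18+20+21+14 = 85
DC - M2 - X2 - Q5 - Z2 - U1: 12+18+20+19+14 = 83
DC - M2 - X2 - U1 - Q5 - Z2: 12+18+11+21+19 = 81
DC - M2 - X2 - U1 - Z2 - Q5: 12+18+11+14+19 = 74
DC - M2 - X2 - Z2 - Q5 - U1: 12+18+25+19+21 = 95
DC - M2 - X2 - Z2 - U1 - Q5: 12+18+25+14+21 = 90
DC - M2 - Q5 - X2 - U1 - Z2: 12+25+20+11+14 = 82
DC - M2 - Q5 - X2 - Z2 - U1: 12+25+20+25+14 = 96
DC - M2 - Q5 - U1 - X2 - Z2: 12+25+21+11+25 = 94
DC - M2 - Q5 - U1 - Z2 - X2: 12+25+21+14+25 = 97
DC - M2 - Q5 - Z2 - X2 - U1: 12+25+19+25+11 = 92
DC - M2 - Q5 - Z2 - U1 - X2: 12+25+19+14+11 = 81
DC - M2 - U1 - X2 - Q5 - Z2: 12+19+11+20+19 = 81
DC - M2 - U1 - X2 - Z2 - Q5: 12+19+11+25+19 = 86
… (106 more)
The minimum is 74.
One shortest path: DC → M2 → X2 → U1 → Z2 → Q5.

74 m — the minimum one-way total.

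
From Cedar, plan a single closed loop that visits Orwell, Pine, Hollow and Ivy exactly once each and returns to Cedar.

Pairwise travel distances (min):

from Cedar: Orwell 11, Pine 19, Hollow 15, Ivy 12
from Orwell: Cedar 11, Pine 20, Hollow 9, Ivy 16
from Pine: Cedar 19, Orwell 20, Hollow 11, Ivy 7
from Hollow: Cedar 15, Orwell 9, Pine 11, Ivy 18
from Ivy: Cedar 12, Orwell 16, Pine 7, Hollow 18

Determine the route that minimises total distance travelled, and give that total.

Cedar-Orwell-Pine-Hollow-Ivy-Cedar: 11+20+11+18+12 = 72
Cedar-Orwell-Pine-Ivy-Hollow-Cedar: 11+20+7+18+15 = 71
Cedar-Orwell-Hollow-Pine-Ivy-Cedar: 11+9+11+7+12 = 50
Cedar-Orwell-Hollow-Ivy-Pine-Cedar: 11+9+18+7+19 = 64
Cedar-Orwell-Ivy-Pine-Hollow-Cedar: 11+16+7+11+15 = 60
Cedar-Orwell-Ivy-Hollow-Pine-Cedar: 11+16+18+11+19 = 75
Cedar-Pine-Orwell-Hollow-Ivy-Cedar: 19+20+9+18+12 = 78
Cedar-Pine-Orwell-Ivy-Hollow-Cedar: 19+20+16+18+15 = 88
Cedar-Pine-Hollow-Orwell-Ivy-Cedar: 19+11+9+16+12 = 67
Cedar-Pine-Ivy-Orwell-Hollow-Cedar: 19+7+16+9+15 = 66
Cedar-Hollow-Orwell-Pine-Ivy-Cedar: 15+9+20+7+12 = 63
Cedar-Hollow-Pine-Orwell-Ivy-Cedar: 15+11+20+16+12 = 74
The minimum is 50.
One optimal route: Cedar → Orwell → Hollow → Pine → Ivy → Cedar (or its reverse).

Shortest round trip = 50 min.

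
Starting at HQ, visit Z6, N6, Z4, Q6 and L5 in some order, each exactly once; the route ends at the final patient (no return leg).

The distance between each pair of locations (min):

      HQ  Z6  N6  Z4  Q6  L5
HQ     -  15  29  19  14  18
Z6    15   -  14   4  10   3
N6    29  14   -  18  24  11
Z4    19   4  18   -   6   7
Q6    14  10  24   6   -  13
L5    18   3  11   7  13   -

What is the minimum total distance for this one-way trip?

There are 5! = 120 possible orderings.
HQ → Z6 → N6 → Z4 → Q6 → L5: 15+14+18+6+13 = 66
HQ → Z6 → N6 → Z4 → L5 → Q6: 15+14+18+7+13 = 67
HQ → Z6 → N6 → Q6 → Z4 → L5: 15+14+24+6+7 = 66
HQ → Z6 → N6 → Q6 → L5 → Z4: 15+14+24+13+7 = 73
HQ → Z6 → N6 → L5 → Z4 → Q6: 15+14+11+7+6 = 53
HQ → Z6 → N6 → L5 → Q6 → Z4: 15+14+11+13+6 = 59
HQ → Z6 → Z4 → N6 → Q6 → L5: 15+4+18+24+13 = 74
HQ → Z6 → Z4 → N6 → L5 → Q6: 15+4+18+11+13 = 61
HQ → Z6 → Z4 → Q6 → N6 → L5: 15+4+6+24+11 = 60
HQ → Z6 → Z4 → Q6 → L5 → N6: 15+4+6+13+11 = 49
HQ → Z6 → Z4 → L5 → N6 → Q6: 15+4+7+11+24 = 61
HQ → Z6 → Z4 → L5 → Q6 → N6: 15+4+7+13+24 = 63
HQ → Z6 → Q6 → N6 → Z4 → L5: 15+10+24+18+7 = 74
HQ → Z6 → Q6 → N6 → L5 → Z4: 15+10+24+11+7 = 67
… (106 more)
HQ → Q6 → Z4 → Z6 → L5 → N6: 14+6+4+3+11 = 38  ← best
The minimum is 38.
One shortest path: HQ → Q6 → Z4 → Z6 → L5 → N6.

38 min — the minimum one-way total.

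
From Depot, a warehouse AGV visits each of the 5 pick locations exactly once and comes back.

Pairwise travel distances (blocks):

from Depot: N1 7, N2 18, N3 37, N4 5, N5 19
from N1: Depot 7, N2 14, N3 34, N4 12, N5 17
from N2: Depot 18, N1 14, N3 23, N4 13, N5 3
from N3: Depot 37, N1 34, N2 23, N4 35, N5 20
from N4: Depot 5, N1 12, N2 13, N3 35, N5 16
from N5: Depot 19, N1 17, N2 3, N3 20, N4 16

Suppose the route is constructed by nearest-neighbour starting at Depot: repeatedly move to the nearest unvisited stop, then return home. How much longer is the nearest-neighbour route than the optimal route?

9 blocks longer than the optimal tour.

From Depot: N4=5, N1=7, N2=18, N5=19, N3=37 → choose N4 (5).
From N4: N1=12, N2=13, N5=16, N3=35 → choose N1 (12).
From N1: N2=14, N5=17, N3=34 → choose N2 (14).
From N2: N5=3, N3=23 → choose N5 (3).
From N5: N3=20 → choose N3 (20).
NN route Depot → N4 → N1 → N2 → N5 → N3 → Depot costs 91.
Optimal: Depot → N1 → N3 → N5 → N2 → N4 → Depot costs 82 (by enumerating all 60 distinct tours).
Excess = 91 − 82 = 9.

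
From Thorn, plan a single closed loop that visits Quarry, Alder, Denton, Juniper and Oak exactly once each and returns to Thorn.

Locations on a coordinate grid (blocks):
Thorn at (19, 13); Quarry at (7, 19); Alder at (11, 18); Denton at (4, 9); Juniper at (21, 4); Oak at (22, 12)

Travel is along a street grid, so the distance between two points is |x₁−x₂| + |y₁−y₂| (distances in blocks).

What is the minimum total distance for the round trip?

There are 60 distinct closed tours to check (reversals are equivalent).
Thorn-Quarry-Alder-Denton-Juniper-Oak-Thorn: 18+5+16+22+9+4 = 74
Thorn-Quarry-Alder-Denton-Oak-Juniper-Thorn: 18+5+16+21+9+11 = 80
Thorn-Quarry-Alder-Juniper-Denton-Oak-Thorn: 18+5+24+22+21+4 = 94
Thorn-Quarry-Alder-Juniper-Oak-Denton-Thorn: 18+5+24+9+21+19 = 96
Thorn-Quarry-Alder-Oak-Denton-Juniper-Thorn: 18+5+17+21+22+11 = 94
Thorn-Quarry-Alder-Oak-Juniper-Denton-Thorn: 18+5+17+9+22+19 = 90
Thorn-Quarry-Denton-Alder-Juniper-Oak-Thorn: 18+13+16+24+9+4 = 84
Thorn-Quarry-Denton-Alder-Oak-Juniper-Thorn: 18+13+16+17+9+11 = 84
Thorn-Quarry-Denton-Juniper-Alder-Oak-Thorn: 18+13+22+24+17+4 = 98
Thorn-Quarry-Denton-Juniper-Oak-Alder-Thorn: 18+13+22+9+17+13 = 92
Thorn-Quarry-Denton-Oak-Alder-Juniper-Thorn: 18+13+21+17+24+11 = 104
Thorn-Quarry-Denton-Oak-Juniper-Alder-Thorn: 18+13+21+9+24+13 = 98
Thorn-Quarry-Juniper-Alder-Denton-Oak-Thorn: 18+29+24+16+21+4 = 112
Thorn-Quarry-Juniper-Alder-Oak-Denton-Thorn: 18+29+24+17+21+19 = 128
… (46 more)
Thorn-Alder-Quarry-Denton-Juniper-Oak-Thorn: 13+5+13+22+9+4 = 66  ← best
The minimum is 66.
One optimal route: Thorn → Alder → Quarry → Denton → Juniper → Oak → Thorn (or its reverse).

66 blocks — the shortest possible round trip.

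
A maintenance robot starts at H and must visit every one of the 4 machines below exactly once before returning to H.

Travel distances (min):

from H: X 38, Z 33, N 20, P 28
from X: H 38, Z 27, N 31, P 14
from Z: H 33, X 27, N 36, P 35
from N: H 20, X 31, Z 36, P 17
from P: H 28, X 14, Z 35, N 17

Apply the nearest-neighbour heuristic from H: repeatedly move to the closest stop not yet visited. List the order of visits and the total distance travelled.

Nearest-neighbour total = 111 min; route H → N → P → X → Z → H.

From H: distances to unvisited — N=20, P=28, Z=33, X=38. Nearest is N (20).
From N: distances to unvisited — P=17, X=31, Z=36. Nearest is P (17).
From P: distances to unvisited — X=14, Z=35. Nearest is X (14).
From X: distances to unvisited — Z=27. Nearest is Z (27).
Return Z→H: 33.
Total = 20 + 17 + 14 + 27 + 33 = 111.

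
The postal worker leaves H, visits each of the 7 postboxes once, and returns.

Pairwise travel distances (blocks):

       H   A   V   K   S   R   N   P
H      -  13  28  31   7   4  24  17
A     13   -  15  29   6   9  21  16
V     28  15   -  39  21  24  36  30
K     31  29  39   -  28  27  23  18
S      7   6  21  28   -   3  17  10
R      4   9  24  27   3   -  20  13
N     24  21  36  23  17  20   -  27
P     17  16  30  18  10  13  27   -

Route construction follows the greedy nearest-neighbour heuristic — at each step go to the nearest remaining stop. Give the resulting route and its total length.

At H the remaining stops are R 4, S 7, A 13, P 17, N 24, V 28, K 31; go to R.
At R the remaining stops are S 3, A 9, P 13, N 20, V 24, K 27; go to S.
At S the remaining stops are A 6, P 10, N 17, V 21, K 28; go to A.
At A the remaining stops are V 15, P 16, N 21, K 29; go to V.
At V the remaining stops are P 30, N 36, K 39; go to P.
At P the remaining stops are K 18, N 27; go to K.
At K the remaining stops are N 23; go to N.
Return N→H: 24.
Total = 4 + 3 + 6 + 15 + 30 + 18 + 23 + 24 = 123.

Total distance 123 blocks via the nearest-neighbour route H → R → S → A → V → P → K → N → H.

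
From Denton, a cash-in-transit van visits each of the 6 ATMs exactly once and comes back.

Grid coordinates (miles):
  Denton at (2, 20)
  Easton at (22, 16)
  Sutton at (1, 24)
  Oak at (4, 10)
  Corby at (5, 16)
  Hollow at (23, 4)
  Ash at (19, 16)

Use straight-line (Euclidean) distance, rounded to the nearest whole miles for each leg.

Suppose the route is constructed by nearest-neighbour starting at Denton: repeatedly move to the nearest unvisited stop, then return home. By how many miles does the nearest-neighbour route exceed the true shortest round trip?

From Denton: Sutton=4, Corby=5, Oak=10, Ash=17, Easton=20, Hollow=26 → choose Sutton (4).
From Sutton: Corby=9, Oak=14, Ash=20, Easton=22, Hollow=30 → choose Corby (9).
From Corby: Oak=6, Ash=14, Easton=17, Hollow=22 → choose Oak (6).
From Oak: Ash=16, Easton=19, Hollow=20 → choose Ash (16).
From Ash: Easton=3, Hollow=13 → choose Easton (3).
From Easton: Hollow=12 → choose Hollow (12).
NN route Denton → Sutton → Corby → Oak → Ash → Easton → Hollow → Denton costs 76.
Optimal: Denton → Sutton → Ash → Easton → Hollow → Oak → Corby → Denton costs 70 (by enumerating all 360 distinct tours).
Excess = 76 − 70 = 6.

6 miles longer than the optimal tour.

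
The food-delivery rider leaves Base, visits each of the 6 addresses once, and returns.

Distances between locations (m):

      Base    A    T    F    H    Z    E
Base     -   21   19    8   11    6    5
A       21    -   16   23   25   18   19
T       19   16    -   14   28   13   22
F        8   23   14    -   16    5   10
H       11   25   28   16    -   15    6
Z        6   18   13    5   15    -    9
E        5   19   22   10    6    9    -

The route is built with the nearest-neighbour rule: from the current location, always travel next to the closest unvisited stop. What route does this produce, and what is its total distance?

From Base: distances to unvisited — E=5, Z=6, F=8, H=11, T=19, A=21. Nearest is E (5).
From E: distances to unvisited — H=6, Z=9, F=10, A=19, T=22. Nearest is H (6).
From H: distances to unvisited — Z=15, F=16, A=25, T=28. Nearest is Z (15).
From Z: distances to unvisited — F=5, T=13, A=18. Nearest is F (5).
From F: distances to unvisited — T=14, A=23. Nearest is T (14).
From T: distances to unvisited — A=16. Nearest is A (16).
Return A→Base: 21.
Total = 5 + 6 + 15 + 5 + 14 + 16 + 21 = 82.

Total distance 82 m via the nearest-neighbour route Base → E → H → Z → F → T → A → Base.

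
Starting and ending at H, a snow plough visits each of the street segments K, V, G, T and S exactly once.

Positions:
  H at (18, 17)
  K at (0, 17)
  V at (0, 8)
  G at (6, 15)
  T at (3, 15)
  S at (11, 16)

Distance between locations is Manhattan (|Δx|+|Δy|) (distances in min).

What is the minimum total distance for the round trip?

Shortest round trip = 54 min.

With 5 stops there are 5!/2 = 60 distinct round trips (a route and its reverse cost the same).
H-K-V-G-T-S-H: 18+9+13+3+9+8 = 60
H-K-V-G-S-T-H: 18+9+13+6+9+17 = 72
H-K-V-T-G-S-H: 18+9+10+3+6+8 = 54
H-K-V-T-S-G-H: 18+9+10+9+6+14 = 66
H-K-V-S-G-T-H: 18+9+19+6+3+17 = 72
H-K-V-S-T-G-H: 18+9+19+9+3+14 = 72
H-K-G-V-T-S-H: 18+8+13+10+9+8 = 66
H-K-G-V-S-T-H: 18+8+13+19+9+17 = 84
H-K-G-T-V-S-H: 18+8+3+10+19+8 = 66
H-K-G-T-S-V-H: 18+8+3+9+19+27 = 84
H-K-G-S-V-T-H: 18+8+6+19+10+17 = 78
H-K-G-S-T-V-H: 18+8+6+9+10+27 = 78
H-K-T-V-G-S-H: 18+5+10+13+6+8 = 60
H-K-T-V-S-G-H: 18+5+10+19+6+14 = 72
… (46 more)
The minimum is 54.
One optimal route: H → K → V → T → G → S → H (or its reverse).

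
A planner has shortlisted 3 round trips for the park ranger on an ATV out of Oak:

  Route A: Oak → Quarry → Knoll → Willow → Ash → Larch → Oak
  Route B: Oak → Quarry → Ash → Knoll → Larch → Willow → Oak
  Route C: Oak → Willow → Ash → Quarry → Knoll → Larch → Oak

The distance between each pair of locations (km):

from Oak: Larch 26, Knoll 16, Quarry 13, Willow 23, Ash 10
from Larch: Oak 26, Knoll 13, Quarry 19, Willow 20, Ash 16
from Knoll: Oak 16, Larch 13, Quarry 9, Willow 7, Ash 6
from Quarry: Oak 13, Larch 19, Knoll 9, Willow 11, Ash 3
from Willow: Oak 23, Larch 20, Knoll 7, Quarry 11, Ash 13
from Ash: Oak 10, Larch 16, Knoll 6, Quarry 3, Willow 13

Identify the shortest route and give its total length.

Route A: 13 + 9 + 7 + 13 + 16 + 26 = 84
Route B: 13 + 3 + 6 + 13 + 20 + 23 = 78
Route C: 23 + 13 + 3 + 9 + 13 + 26 = 87

Shortest is Route B, total 78 km.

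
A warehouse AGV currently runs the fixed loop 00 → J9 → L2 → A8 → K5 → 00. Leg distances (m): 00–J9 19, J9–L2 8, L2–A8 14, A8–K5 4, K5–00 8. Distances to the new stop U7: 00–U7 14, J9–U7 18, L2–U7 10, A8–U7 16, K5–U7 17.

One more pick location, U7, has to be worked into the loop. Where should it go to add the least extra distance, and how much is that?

+12 m — insert U7 between L2 and A8.

Insertion cost between consecutive stops i–j is d(i,U7) + d(U7,j) − d(i,j):
  between 00 and J9: 14 + 18 − 19 = 13
  between J9 and L2: 18 + 10 − 8 = 20
  between L2 and A8: 10 + 16 − 14 = 12
  between A8 and K5: 16 + 17 − 4 = 29
  between K5 and 00: 17 + 14 − 8 = 23
Cheapest insertion is between L2 and A8, adding 12.
New total = 53 + 12 = 65.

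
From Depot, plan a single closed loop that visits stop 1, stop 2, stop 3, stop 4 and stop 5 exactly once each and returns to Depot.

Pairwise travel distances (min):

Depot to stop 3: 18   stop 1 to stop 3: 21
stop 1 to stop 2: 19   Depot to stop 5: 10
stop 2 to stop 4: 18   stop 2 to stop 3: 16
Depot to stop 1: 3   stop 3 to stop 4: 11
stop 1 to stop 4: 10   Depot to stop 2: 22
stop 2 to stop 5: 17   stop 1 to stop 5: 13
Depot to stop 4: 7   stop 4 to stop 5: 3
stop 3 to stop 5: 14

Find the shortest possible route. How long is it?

Depot → stop 1 → stop 2 → stop 3 → stop 4 → stop 5 → Depot: 3+19+16+11+3+10 = 62
Depot → stop 1 → stop 2 → stop 3 → stop 5 → stop 4 → Depot: 3+19+16+14+3+7 = 62
Depot → stop 1 → stop 2 → stop 4 → stop 3 → stop 5 → Depot: 3+19+18+11+14+10 = 75
Depot → stop 1 → stop 2 → stop 4 → stop 5 → stop 3 → Depot: 3+19+18+3+14+18 = 75
Depot → stop 1 → stop 2 → stop 5 → stop 3 → stop 4 → Depot: 3+19+17+14+11+7 = 71
Depot → stop 1 → stop 2 → stop 5 → stop 4 → stop 3 → Depot: 3+19+17+3+11+18 = 71
Depot → stop 1 → stop 3 → stop 2 → stop 4 → stop 5 → Depot: 3+21+16+18+3+10 = 71
Depot → stop 1 → stop 3 → stop 2 → stop 5 → stop 4 → Depot: 3+21+16+17+3+7 = 67
Depot → stop 1 → stop 3 → stop 4 → stop 2 → stop 5 → Depot: 3+21+11+18+17+10 = 80
Depot → stop 1 → stop 3 → stop 4 → stop 5 → stop 2 → Depot: 3+21+11+3+17+22 = 77
Depot → stop 1 → stop 3 → stop 5 → stop 2 → stop 4 → Depot: 3+21+14+17+18+7 = 80
Depot → stop 1 → stop 3 → stop 5 → stop 4 → stop 2 → Depot: 3+21+14+3+18+22 = 81
Depot → stop 1 → stop 4 → stop 2 → stop 3 → stop 5 → Depot: 3+10+18+16+14+10 = 71
Depot → stop 1 → stop 4 → stop 2 → stop 5 → stop 3 → Depot: 3+10+18+17+14+18 = 80
… (46 more)
The minimum is 62.
One optimal route: Depot → stop 1 → stop 2 → stop 3 → stop 4 → stop 5 → Depot (or its reverse).

62 min — the shortest possible round trip.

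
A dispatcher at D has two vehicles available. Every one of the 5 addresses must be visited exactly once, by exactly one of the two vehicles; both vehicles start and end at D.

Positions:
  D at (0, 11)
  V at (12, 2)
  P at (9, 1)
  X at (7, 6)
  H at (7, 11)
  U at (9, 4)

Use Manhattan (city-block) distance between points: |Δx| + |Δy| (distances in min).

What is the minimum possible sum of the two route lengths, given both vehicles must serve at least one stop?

There are 2^4 − 1 = 15 ways to divide the 5 stops into two non-empty groups. For each, the best each vehicle can do is its own shortest tour through its group:
  {V} + {P, X, H, U}: 42 + 38 = 80
  {P} + {V, X, H, U}: 38 + 42 = 80
  {V, P} + {X, H, U}: 44 + 32 = 76
  {X} + {V, P, H, U}: 24 + 44 = 68
  {V, X} + {P, H, U}: 42 + 38 = 80
  {P, X} + {V, H, U}: 38 + 42 = 80
  … (15 splits in total)
  {H} + {V, P, X, U}: 14 + 44 = 58  ← best
Best: vehicle 1 D → H → D = 14; vehicle 2 D → V → P → U → X → D = 44; combined 58.

58 min — the smallest possible combined total.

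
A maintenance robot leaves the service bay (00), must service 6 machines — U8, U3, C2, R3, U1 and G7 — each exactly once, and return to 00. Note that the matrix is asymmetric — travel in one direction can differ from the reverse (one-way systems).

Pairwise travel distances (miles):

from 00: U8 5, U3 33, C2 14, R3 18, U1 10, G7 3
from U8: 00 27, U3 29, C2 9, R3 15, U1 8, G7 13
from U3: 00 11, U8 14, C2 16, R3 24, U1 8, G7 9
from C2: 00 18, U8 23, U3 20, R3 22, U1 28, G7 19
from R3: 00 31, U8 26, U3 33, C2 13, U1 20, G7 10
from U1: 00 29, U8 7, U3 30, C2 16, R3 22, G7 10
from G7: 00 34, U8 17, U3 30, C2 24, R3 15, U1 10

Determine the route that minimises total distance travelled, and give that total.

79 miles — the shortest possible round trip.

00 - U8 - U3 - C2 - R3 - U1 - G7 - 00: 5+29+16+22+20+10+34 = 136
00 - U8 - U3 - C2 - R3 - G7 - U1 - 00: 5+29+16+22+10+10+29 = 121
00 - U8 - U3 - C2 - U1 - R3 - G7 - 00: 5+29+16+28+22+10+34 = 144
00 - U8 - U3 - C2 - U1 - G7 - R3 - 00: 5+29+16+28+10+15+31 = 134
00 - U8 - U3 - C2 - G7 - R3 - U1 - 00: 5+29+16+19+15+20+29 = 133
00 - U8 - U3 - C2 - G7 - U1 - R3 - 00: 5+29+16+19+10+22+31 = 132
00 - U8 - U3 - R3 - C2 - U1 - G7 - 00: 5+29+24+13+28+10+34 = 143
00 - U8 - U3 - R3 - C2 - G7 - U1 - 00: 5+29+24+13+19+10+29 = 129
… (712 more)
00 - G7 - U1 - U8 - R3 - C2 - U3 - 00: 3+10+7+15+13+20+11 = 79  ← best
The minimum is 79.
One optimal route: 00 → G7 → U1 → U8 → R3 → C2 → U3 → 00.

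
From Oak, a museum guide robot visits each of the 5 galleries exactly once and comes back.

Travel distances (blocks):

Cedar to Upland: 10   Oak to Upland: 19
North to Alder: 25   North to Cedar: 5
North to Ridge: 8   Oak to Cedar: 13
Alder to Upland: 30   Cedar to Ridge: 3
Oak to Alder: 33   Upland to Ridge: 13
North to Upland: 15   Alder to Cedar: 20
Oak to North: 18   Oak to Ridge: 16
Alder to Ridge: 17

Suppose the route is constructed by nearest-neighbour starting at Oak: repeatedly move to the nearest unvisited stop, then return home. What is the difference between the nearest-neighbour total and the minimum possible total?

Excess over optimum: 10 blocks.

Oak: Cedar=13, Ridge=16, North=18, Upland=19, Alder=33 ⇒ Cedar
Cedar: Ridge=3, North=5, Upland=10, Alder=20 ⇒ Ridge
Ridge: North=8, Upland=13, Alder=17 ⇒ North
North: Upland=15, Alder=25 ⇒ Upland
Upland: Alder=30 ⇒ Alder
NN route Oak → Cedar → Ridge → North → Upland → Alder → Oak costs 102.
Optimal: Oak → North → Alder → Ridge → Cedar → Upland → Oak costs 92 (by enumerating all 60 distinct tours).
Excess = 102 − 92 = 10.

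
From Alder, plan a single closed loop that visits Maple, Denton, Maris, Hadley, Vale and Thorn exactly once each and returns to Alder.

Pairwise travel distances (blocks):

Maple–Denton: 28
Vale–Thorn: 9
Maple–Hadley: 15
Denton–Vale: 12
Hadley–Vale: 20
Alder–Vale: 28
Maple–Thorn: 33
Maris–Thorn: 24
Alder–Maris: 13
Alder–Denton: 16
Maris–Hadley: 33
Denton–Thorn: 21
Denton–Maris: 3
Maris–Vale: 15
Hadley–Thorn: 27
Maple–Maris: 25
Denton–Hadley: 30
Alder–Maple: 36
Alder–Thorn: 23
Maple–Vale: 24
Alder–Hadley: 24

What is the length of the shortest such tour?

There are 360 distinct closed tours to check (reversals are equivalent).
Alder - Maple - Denton - Maris - Hadley - Vale - Thorn - Alder: 36+28+3+33+20+9+23 = 152
Alder - Maple - Denton - Maris - Hadley - Thorn - Vale - Alder: 36+28+3+33+27+9+28 = 164
Alder - Maple - Denton - Maris - Vale - Hadley - Thorn - Alder: 36+28+3+15+20+27+23 = 152
Alder - Maple - Denton - Maris - Vale - Thorn - Hadley - Alder: 36+28+3+15+9+27+24 = 142
Alder - Maple - Denton - Maris - Thorn - Hadley - Vale - Alder: 36+28+3+24+27+20+28 = 166
Alder - Maple - Denton - Maris - Thorn - Vale - Hadley - Alder: 36+28+3+24+9+20+24 = 144
Alder - Maple - Denton - Hadley - Maris - Vale - Thorn - Alder: 36+28+30+33+15+9+23 = 174
Alder - Maple - Denton - Hadley - Maris - Thorn - Vale - Alder: 36+28+30+33+24+9+28 = 188
… (352 more)
Alder - Maris - Denton - Vale - Thorn - Maple - Hadley - Alder: 13+3+12+9+33+15+24 = 109  ← best
The minimum is 109.
One optimal route: Alder → Maris → Denton → Vale → Thorn → Maple → Hadley → Alder (or its reverse).

Shortest round trip = 109 blocks.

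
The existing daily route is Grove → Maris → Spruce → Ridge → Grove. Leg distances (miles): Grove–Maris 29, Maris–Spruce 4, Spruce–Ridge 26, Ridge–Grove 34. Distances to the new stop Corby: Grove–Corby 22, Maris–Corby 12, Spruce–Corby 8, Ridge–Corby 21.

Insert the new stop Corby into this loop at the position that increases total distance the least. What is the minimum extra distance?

Minimum extra distance: 3 miles, inserting Corby between Spruce and Ridge.

Insertion cost between consecutive stops i–j is d(i,Corby) + d(Corby,j) − d(i,j):
  between Grove and Maris: 22 + 12 − 29 = 5
  between Maris and Spruce: 12 + 8 − 4 = 16
  between Spruce and Ridge: 8 + 21 − 26 = 3
  between Ridge and Grove: 21 + 22 − 34 = 9
Cheapest insertion is between Spruce and Ridge, adding 3.
New total = 93 + 3 = 96.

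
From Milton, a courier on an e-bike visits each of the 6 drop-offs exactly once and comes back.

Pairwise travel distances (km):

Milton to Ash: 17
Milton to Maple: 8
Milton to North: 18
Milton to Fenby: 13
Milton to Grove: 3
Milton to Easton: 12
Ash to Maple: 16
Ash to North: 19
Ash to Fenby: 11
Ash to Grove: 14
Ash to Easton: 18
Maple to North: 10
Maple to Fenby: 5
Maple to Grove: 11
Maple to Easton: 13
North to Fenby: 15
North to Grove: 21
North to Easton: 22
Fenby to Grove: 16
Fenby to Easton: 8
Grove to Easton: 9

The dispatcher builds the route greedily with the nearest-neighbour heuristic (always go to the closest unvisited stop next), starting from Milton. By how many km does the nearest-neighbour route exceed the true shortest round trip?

Excess over optimum: 3 km.

Milton: Grove=3, Maple=8, Easton=12, Fenby=13, Ash=17, North=18 ⇒ Grove
Grove: Easton=9, Maple=11, Ash=14, Fenby=16, North=21 ⇒ Easton
Easton: Fenby=8, Maple=13, Ash=18, North=22 ⇒ Fenby
Fenby: Maple=5, Ash=11, North=15 ⇒ Maple
Maple: North=10, Ash=16 ⇒ North
North: Ash=19 ⇒ Ash
NN route Milton → Grove → Easton → Fenby → Maple → North → Ash → Milton costs 71.
Optimal: Milton → Maple → North → Ash → Fenby → Easton → Grove → Milton costs 68 (by enumerating all 360 distinct tours).
Excess = 71 − 68 = 3.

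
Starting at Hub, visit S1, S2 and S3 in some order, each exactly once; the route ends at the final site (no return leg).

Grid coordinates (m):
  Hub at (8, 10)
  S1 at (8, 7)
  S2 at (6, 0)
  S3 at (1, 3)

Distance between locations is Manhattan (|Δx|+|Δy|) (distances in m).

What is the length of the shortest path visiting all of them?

20 m — the minimum one-way total.

There are 3! = 6 possible orderings.
Hub - S1 - S2 - S3: 3+9+8 = 20
Hub - S1 - S3 - S2: 3+11+8 = 22
Hub - S2 - S1 - S3: 12+9+11 = 32
Hub - S2 - S3 - S1: 12+8+11 = 31
Hub - S3 - S1 - S2: 14+11+9 = 34
Hub - S3 - S2 - S1: 14+8+9 = 31
The minimum is 20.
One shortest path: Hub → S1 → S2 → S3.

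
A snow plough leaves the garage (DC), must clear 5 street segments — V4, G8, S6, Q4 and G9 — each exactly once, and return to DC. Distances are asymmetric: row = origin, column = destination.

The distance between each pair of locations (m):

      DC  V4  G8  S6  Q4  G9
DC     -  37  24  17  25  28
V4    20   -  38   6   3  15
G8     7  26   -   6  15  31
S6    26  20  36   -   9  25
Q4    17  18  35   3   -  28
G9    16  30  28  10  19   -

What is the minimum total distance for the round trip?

DC - V4 - G8 - S6 - Q4 - G9 - DC: 37+38+6+9+28+16 = 134
DC - V4 - G8 - S6 - G9 - Q4 - DC: 37+38+6+25+19+17 = 142
DC - V4 - G8 - Q4 - S6 - G9 - DC: 37+38+15+3+25+16 = 134
DC - V4 - G8 - Q4 - G9 - S6 - DC: 37+38+15+28+10+26 = 154
DC - V4 - G8 - G9 - S6 - Q4 - DC: 37+38+31+10+9+17 = 142
DC - V4 - G8 - G9 - Q4 - S6 - DC: 37+38+31+19+3+26 = 154
DC - V4 - S6 - G8 - Q4 - G9 - DC: 37+6+36+15+28+16 = 138
DC - V4 - S6 - G8 - G9 - Q4 - DC: 37+6+36+31+19+17 = 146
DC - V4 - S6 - Q4 - G8 - G9 - DC: 37+6+9+35+31+16 = 134
DC - V4 - S6 - Q4 - G9 - G8 - DC: 37+6+9+28+28+7 = 115
DC - V4 - S6 - G9 - G8 - Q4 - DC: 37+6+25+28+15+17 = 128
DC - V4 - S6 - G9 - Q4 - G8 - DC: 37+6+25+19+35+7 = 129
DC - V4 - Q4 - G8 - S6 - G9 - DC: 37+3+35+6+25+16 = 122
DC - V4 - Q4 - G8 - G9 - S6 - DC: 37+3+35+31+10+26 = 142
… (106 more)
DC - G8 - S6 - Q4 - V4 - G9 - DC: 24+6+9+18+15+16 = 88  ← best
The minimum is 88.
One optimal route: DC → G8 → S6 → Q4 → V4 → G9 → DC.

Shortest round trip = 88 m.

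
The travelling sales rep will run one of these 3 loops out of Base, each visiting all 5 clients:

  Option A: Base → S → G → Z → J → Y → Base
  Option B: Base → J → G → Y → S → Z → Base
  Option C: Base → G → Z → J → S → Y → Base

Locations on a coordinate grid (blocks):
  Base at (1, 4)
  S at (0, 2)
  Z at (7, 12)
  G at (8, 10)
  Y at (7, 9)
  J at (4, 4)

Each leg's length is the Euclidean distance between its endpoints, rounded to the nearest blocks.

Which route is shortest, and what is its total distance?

Option A: 2 + 11 + 2 + 9 + 6 + 8 = 38
Option B: 3 + 7 + 1 + 10 + 12 + 10 = 43
Option C: 9 + 2 + 9 + 4 + 10 + 8 = 42

38 blocks — Option A is the shortest.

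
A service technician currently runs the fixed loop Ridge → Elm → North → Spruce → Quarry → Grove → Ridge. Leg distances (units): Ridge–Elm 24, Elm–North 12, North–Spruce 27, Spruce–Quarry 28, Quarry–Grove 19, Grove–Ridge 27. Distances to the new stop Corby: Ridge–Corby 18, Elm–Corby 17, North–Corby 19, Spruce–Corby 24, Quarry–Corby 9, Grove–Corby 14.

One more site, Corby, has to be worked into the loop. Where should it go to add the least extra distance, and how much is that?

Insertion cost between consecutive stops i–j is d(i,Corby) + d(Corby,j) − d(i,j):
  between Ridge and Elm: 18 + 17 − 24 = 11
  between Elm and North: 17 + 19 − 12 = 24
  between North and Spruce: 19 + 24 − 27 = 16
  between Spruce and Quarry: 24 + 9 − 28 = 5
  between Quarry and Grove: 9 + 14 − 19 = 4
  between Grove and Ridge: 14 + 18 − 27 = 5
Cheapest insertion is between Quarry and Grove, adding 4.
New total = 137 + 4 = 141.

Adding 4 by placing Corby on the Quarry–Grove leg.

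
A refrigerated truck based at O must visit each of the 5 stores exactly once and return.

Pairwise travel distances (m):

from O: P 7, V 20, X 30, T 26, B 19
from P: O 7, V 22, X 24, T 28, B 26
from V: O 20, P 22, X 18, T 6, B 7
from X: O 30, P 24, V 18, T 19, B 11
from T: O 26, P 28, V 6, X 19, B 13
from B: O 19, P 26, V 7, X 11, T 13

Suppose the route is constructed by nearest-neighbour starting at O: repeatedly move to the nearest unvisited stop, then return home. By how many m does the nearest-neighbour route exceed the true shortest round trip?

Excess over optimum: 8 m.

From O: P=7, B=19, V=20, T=26, X=30 → choose P (7).
From P: V=22, X=24, B=26, T=28 → choose V (22).
From V: T=6, B=7, X=18 → choose T (6).
From T: B=13, X=19 → choose B (13).
From B: X=11 → choose X (11).
NN route O → P → V → T → B → X → O costs 89.
Optimal: O → P → X → B → V → T → O costs 81 (by enumerating all 60 distinct tours).
Excess = 89 − 81 = 8.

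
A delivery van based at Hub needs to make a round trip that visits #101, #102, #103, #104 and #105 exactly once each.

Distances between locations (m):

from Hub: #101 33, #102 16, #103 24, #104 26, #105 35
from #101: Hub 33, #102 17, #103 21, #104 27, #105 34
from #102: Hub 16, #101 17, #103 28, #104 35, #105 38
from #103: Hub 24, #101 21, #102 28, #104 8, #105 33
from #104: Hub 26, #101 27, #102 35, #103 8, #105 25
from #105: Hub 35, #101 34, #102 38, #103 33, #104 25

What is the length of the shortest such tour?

There are 60 distinct closed tours to check (reversals are equivalent).
Hub-#101-#102-#103-#104-#105-Hub: 33+17+28+8+25+35 = 146
Hub-#101-#102-#103-#105-#104-Hub: 33+17+28+33+25+26 = 162
Hub-#101-#102-#104-#103-#105-Hub: 33+17+35+8+33+35 = 161
Hub-#101-#102-#104-#105-#103-Hub: 33+17+35+25+33+24 = 167
Hub-#101-#102-#105-#103-#104-Hub: 33+17+38+33+8+26 = 155
Hub-#101-#102-#105-#104-#103-Hub: 33+17+38+25+8+24 = 145
Hub-#101-#103-#102-#104-#105-Hub: 33+21+28+35+25+35 = 177
Hub-#101-#103-#102-#105-#104-Hub: 33+21+28+38+25+26 = 171
Hub-#101-#103-#104-#102-#105-Hub: 33+21+8+35+38+35 = 170
Hub-#101-#103-#104-#105-#102-Hub: 33+21+8+25+38+16 = 141
Hub-#101-#103-#105-#102-#104-Hub: 33+21+33+38+35+26 = 186
Hub-#101-#103-#105-#104-#102-Hub: 33+21+33+25+35+16 = 163
Hub-#101-#104-#102-#103-#105-Hub: 33+27+35+28+33+35 = 191
Hub-#101-#104-#102-#105-#103-Hub: 33+27+35+38+33+24 = 190
… (46 more)
Hub-#102-#101-#103-#104-#105-Hub: 16+17+21+8+25+35 = 122  ← best
The minimum is 122.
One optimal route: Hub → #102 → #101 → #103 → #104 → #105 → Hub (or its reverse).

122 m — the shortest possible round trip.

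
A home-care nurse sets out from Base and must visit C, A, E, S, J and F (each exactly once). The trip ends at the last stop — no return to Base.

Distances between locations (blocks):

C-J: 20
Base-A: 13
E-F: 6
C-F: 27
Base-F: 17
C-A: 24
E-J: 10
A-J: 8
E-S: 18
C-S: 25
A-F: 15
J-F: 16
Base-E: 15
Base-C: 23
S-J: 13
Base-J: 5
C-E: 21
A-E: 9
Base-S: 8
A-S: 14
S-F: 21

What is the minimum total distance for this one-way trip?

There are 6! = 720 possible orderings.
Base - C - A - E - S - J - F: 23+24+9+18+13+16 = 103
Base - C - A - E - S - F - J: 23+24+9+18+21+16 = 111
Base - C - A - E - J - S - F: 23+24+9+10+13+21 = 100
Base - C - A - E - J - F - S: 23+24+9+10+16+21 = 103
Base - C - A - E - F - S - J: 23+24+9+6+21+13 = 96
Base - C - A - E - F - J - S: 23+24+9+6+16+13 = 91
Base - C - A - S - E - J - F: 23+24+14+18+10+16 = 105
Base - C - A - S - E - F - J: 23+24+14+18+6+16 = 101
… (712 more)
Base - S - J - A - E - F - C: 8+13+8+9+6+27 = 71  ← best
The minimum is 71.
One shortest path: Base → S → J → A → E → F → C.

71 blocks — the minimum one-way total.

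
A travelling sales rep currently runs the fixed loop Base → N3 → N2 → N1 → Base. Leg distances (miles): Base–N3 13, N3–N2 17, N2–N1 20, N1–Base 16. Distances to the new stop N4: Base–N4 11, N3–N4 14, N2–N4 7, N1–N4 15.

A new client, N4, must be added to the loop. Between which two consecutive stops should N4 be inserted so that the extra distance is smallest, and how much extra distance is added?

Insertion cost between consecutive stops i–j is d(i,N4) + d(N4,j) − d(i,j):
  between Base and N3: 11 + 14 − 13 = 12
  between N3 and N2: 14 + 7 − 17 = 4
  between N2 and N1: 7 + 15 − 20 = 2
  between N1 and Base: 15 + 11 − 16 = 10
Cheapest insertion is between N2 and N1, adding 2.
New total = 66 + 2 = 68.

+2 miles — insert N4 between N2 and N1.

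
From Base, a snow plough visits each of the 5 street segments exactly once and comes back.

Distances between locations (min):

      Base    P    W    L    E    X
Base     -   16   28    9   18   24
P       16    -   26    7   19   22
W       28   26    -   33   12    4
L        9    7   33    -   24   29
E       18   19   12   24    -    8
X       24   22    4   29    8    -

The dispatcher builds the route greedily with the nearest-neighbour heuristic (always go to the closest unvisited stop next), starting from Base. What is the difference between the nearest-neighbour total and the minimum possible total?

From Base: L=9, P=16, E=18, X=24, W=28 → choose L (9).
From L: P=7, E=24, X=29, W=33 → choose P (7).
From P: E=19, X=22, W=26 → choose E (19).
From E: X=8, W=12 → choose X (8).
From X: W=4 → choose W (4).
NN route Base → L → P → E → X → W → Base costs 75.
Optimal: Base → L → P → W → X → E → Base costs 72 (by enumerating all 60 distinct tours).
Excess = 75 − 72 = 3.

3 min longer than the optimal tour.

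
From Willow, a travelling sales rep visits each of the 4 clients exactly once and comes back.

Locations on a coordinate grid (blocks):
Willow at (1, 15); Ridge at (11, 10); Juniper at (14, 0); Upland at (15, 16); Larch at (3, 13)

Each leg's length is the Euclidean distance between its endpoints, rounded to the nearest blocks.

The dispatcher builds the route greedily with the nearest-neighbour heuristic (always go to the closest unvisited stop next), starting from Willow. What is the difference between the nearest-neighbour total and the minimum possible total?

Excess over optimum: 4 blocks.

From Willow: Larch=3, Ridge=11, Upland=14, Juniper=20 → choose Larch (3).
From Larch: Ridge=9, Upland=12, Juniper=17 → choose Ridge (9).
From Ridge: Upland=7, Juniper=10 → choose Upland (7).
From Upland: Juniper=16 → choose Juniper (16).
NN route Willow → Larch → Ridge → Upland → Juniper → Willow costs 55.
Optimal: Willow → Upland → Ridge → Juniper → Larch → Willow costs 51 (by enumerating all 12 distinct tours).
Excess = 55 − 51 = 4.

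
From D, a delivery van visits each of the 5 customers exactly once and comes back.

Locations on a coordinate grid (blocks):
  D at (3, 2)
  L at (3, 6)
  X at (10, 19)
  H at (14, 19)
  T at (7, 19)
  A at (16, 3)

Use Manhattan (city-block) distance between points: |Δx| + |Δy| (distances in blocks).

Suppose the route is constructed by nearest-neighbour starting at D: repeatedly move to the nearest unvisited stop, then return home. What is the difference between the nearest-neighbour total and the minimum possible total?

6 blocks longer than the optimal tour.

D: L=4, A=14, T=21, X=24, H=28 ⇒ L
L: A=16, T=17, X=20, H=24 ⇒ A
A: H=18, X=22, T=25 ⇒ H
H: X=4, T=7 ⇒ X
X: T=3 ⇒ T
NN route D → L → A → H → X → T → D costs 66.
Optimal: D → L → T → X → H → A → D costs 60 (by enumerating all 60 distinct tours).
Excess = 66 − 60 = 6.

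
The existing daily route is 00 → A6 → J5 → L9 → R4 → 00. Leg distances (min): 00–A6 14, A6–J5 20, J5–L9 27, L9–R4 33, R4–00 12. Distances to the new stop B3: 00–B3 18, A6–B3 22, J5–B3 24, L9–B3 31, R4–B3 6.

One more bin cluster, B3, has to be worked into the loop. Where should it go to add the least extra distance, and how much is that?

Insertion cost between consecutive stops i–j is d(i,B3) + d(B3,j) − d(i,j):
  between 00 and A6: 18 + 22 − 14 = 26
  between A6 and J5: 22 + 24 − 20 = 26
  between J5 and L9: 24 + 31 − 27 = 28
  between L9 and R4: 31 + 6 − 33 = 4
  between R4 and 00: 6 + 18 − 12 = 12
Cheapest insertion is between L9 and R4, adding 4.
New total = 106 + 4 = 110.

+4 min — insert B3 between L9 and R4.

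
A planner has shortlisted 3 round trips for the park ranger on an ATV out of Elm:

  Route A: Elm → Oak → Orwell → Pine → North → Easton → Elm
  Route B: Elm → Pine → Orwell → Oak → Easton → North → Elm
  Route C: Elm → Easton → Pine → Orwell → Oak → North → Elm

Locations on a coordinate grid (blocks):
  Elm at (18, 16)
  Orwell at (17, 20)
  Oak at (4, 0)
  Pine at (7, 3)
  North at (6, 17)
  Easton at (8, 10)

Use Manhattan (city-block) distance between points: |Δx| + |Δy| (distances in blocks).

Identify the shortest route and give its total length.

116 blocks — Route C is the shortest.

Route A: 30 + 33 + 27 + 15 + 9 + 16 = 130
Route B: 24 + 27 + 33 + 14 + 9 + 13 = 120
Route C: 16 + 8 + 27 + 33 + 19 + 13 = 116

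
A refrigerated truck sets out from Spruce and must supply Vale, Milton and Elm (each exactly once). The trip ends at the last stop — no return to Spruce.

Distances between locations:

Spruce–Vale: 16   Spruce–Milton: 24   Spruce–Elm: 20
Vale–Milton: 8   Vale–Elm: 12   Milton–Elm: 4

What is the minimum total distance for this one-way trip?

Minimum one-way distance = 28.

There are 3! = 6 possible orderings.
Spruce→Vale→Milton→Elm: 16+8+4 = 28
Spruce→Vale→Elm→Milton: 16+12+4 = 32
Spruce→Milton→Vale→Elm: 24+8+12 = 44
Spruce→Milton→Elm→Vale: 24+4+12 = 40
Spruce→Elm→Vale→Milton: 20+12+8 = 40
Spruce→Elm→Milton→Vale: 20+4+8 = 32
The minimum is 28.
One shortest path: Spruce → Vale → Milton → Elm.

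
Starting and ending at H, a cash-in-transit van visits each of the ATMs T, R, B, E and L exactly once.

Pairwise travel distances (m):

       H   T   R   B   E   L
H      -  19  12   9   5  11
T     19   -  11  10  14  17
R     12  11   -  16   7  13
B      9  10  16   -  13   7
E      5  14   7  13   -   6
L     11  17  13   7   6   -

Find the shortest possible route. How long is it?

51 m — the shortest possible round trip.

With 5 stops there are 5!/2 = 60 distinct round trips (a route and its reverse cost the same).
H - T - R - B - E - L - H: 19+11+16+13+6+11 = 76
H - T - R - B - L - E - H: 19+11+16+7+6+5 = 64
H - T - R - E - B - L - H: 19+11+7+13+7+11 = 68
H - T - R - E - L - B - H: 19+11+7+6+7+9 = 59
H - T - R - L - B - E - H: 19+11+13+7+13+5 = 68
H - T - R - L - E - B - H: 19+11+13+6+13+9 = 71
H - T - B - R - E - L - H: 19+10+16+7+6+11 = 69
H - T - B - R - L - E - H: 19+10+16+13+6+5 = 69
H - T - B - E - R - L - H: 19+10+13+7+13+11 = 73
H - T - B - E - L - R - H: 19+10+13+6+13+12 = 73
H - T - B - L - R - E - H: 19+10+7+13+7+5 = 61
H - T - B - L - E - R - H: 19+10+7+6+7+12 = 61
H - T - E - R - B - L - H: 19+14+7+16+7+11 = 74
H - T - E - R - L - B - H: 19+14+7+13+7+9 = 69
… (46 more)
H - R - T - B - L - E - H: 12+11+10+7+6+5 = 51  ← best
The minimum is 51.
One optimal route: H → R → T → B → L → E → H (or its reverse).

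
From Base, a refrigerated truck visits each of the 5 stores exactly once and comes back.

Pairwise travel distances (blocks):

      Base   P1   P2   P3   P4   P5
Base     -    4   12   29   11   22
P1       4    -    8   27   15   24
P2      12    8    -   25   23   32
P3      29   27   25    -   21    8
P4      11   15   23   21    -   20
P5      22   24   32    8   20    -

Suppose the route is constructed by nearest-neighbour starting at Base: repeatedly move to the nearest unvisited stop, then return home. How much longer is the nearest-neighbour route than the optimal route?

Base: P1=4, P4=11, P2=12, P5=22, P3=29 ⇒ P1
P1: P2=8, P4=15, P5=24, P3=27 ⇒ P2
P2: P4=23, P3=25, P5=32 ⇒ P4
P4: P5=20, P3=21 ⇒ P5
P5: P3=8 ⇒ P3
NN route Base → P1 → P2 → P4 → P5 → P3 → Base costs 92.
Optimal: Base → P1 → P2 → P3 → P5 → P4 → Base costs 76 (by enumerating all 60 distinct tours).
Excess = 92 − 76 = 16.

Excess over optimum: 16 blocks.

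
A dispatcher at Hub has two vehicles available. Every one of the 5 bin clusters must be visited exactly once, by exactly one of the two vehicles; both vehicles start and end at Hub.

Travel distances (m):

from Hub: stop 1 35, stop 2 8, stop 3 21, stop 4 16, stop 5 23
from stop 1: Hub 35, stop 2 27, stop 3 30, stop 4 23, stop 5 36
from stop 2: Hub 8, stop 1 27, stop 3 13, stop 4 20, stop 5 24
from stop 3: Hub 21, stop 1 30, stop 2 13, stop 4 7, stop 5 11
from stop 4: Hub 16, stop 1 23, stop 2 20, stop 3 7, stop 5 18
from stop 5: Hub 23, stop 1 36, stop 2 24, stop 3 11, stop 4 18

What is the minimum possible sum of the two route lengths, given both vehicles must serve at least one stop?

Check every non-empty split of the stops between the two vehicles; for each half take its own optimal tour:
  {stop 1} + {stop 2, stop 3, stop 4, stop 5}: 70 + 66 = 136
  {stop 2} + {stop 1, stop 3, stop 4, stop 5}: 16 + 99 = 115
  {stop 1, stop 2} + {stop 3, stop 4, stop 5}: 70 + 57 = 127
  {stop 3} + {stop 1, stop 2, stop 4, stop 5}: 42 + 99 = 141
  {stop 1, stop 3} + {stop 2, stop 4, stop 5}: 86 + 66 = 152
  {stop 2, stop 3} + {stop 1, stop 4, stop 5}: 42 + 98 = 140
  … (15 splits in total)
Best: vehicle 1 Hub → stop 2 → Hub = 16; vehicle 2 Hub → stop 1 → stop 4 → stop 3 → stop 5 → Hub = 99; combined 115.

115 m — the smallest possible combined total.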